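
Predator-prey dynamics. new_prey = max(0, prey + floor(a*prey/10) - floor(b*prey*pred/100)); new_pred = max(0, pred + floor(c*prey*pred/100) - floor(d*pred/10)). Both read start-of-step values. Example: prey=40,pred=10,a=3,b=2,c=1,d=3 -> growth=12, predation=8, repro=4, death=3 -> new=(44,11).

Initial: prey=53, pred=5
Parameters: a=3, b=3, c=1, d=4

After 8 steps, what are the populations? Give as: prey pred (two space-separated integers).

Step 1: prey: 53+15-7=61; pred: 5+2-2=5
Step 2: prey: 61+18-9=70; pred: 5+3-2=6
Step 3: prey: 70+21-12=79; pred: 6+4-2=8
Step 4: prey: 79+23-18=84; pred: 8+6-3=11
Step 5: prey: 84+25-27=82; pred: 11+9-4=16
Step 6: prey: 82+24-39=67; pred: 16+13-6=23
Step 7: prey: 67+20-46=41; pred: 23+15-9=29
Step 8: prey: 41+12-35=18; pred: 29+11-11=29

Answer: 18 29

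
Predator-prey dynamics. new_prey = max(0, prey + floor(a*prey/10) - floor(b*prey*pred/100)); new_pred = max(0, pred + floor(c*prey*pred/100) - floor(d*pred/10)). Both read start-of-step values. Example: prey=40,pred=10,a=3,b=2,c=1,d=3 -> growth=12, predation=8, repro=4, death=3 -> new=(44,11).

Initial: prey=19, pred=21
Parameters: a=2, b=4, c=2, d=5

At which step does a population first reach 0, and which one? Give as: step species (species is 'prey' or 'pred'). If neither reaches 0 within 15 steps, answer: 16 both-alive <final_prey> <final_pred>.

Step 1: prey: 19+3-15=7; pred: 21+7-10=18
Step 2: prey: 7+1-5=3; pred: 18+2-9=11
Step 3: prey: 3+0-1=2; pred: 11+0-5=6
Step 4: prey: 2+0-0=2; pred: 6+0-3=3
Step 5: prey: 2+0-0=2; pred: 3+0-1=2
Step 6: prey: 2+0-0=2; pred: 2+0-1=1
Step 7: prey: 2+0-0=2; pred: 1+0-0=1
Steps 8-15: state stable at prey=2, pred=1 (no change)
No extinction within 15 steps

Answer: 16 both-alive 2 1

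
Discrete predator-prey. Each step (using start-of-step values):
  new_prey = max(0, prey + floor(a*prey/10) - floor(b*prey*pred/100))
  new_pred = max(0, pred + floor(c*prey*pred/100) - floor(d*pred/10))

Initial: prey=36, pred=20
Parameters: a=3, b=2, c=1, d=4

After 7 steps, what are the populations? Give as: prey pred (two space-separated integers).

Answer: 33 10

Derivation:
Step 1: prey: 36+10-14=32; pred: 20+7-8=19
Step 2: prey: 32+9-12=29; pred: 19+6-7=18
Step 3: prey: 29+8-10=27; pred: 18+5-7=16
Step 4: prey: 27+8-8=27; pred: 16+4-6=14
Step 5: prey: 27+8-7=28; pred: 14+3-5=12
Step 6: prey: 28+8-6=30; pred: 12+3-4=11
Step 7: prey: 30+9-6=33; pred: 11+3-4=10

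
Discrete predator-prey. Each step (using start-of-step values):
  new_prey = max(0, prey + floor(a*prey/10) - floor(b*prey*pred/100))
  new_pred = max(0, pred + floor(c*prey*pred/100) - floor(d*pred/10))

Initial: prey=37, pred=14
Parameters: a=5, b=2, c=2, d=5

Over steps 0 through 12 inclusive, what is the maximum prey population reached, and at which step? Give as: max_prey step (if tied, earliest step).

Step 1: prey: 37+18-10=45; pred: 14+10-7=17
Step 2: prey: 45+22-15=52; pred: 17+15-8=24
Step 3: prey: 52+26-24=54; pred: 24+24-12=36
Step 4: prey: 54+27-38=43; pred: 36+38-18=56
Step 5: prey: 43+21-48=16; pred: 56+48-28=76
Step 6: prey: 16+8-24=0; pred: 76+24-38=62
Step 7: prey: 0+0-0=0; pred: 62+0-31=31
Step 8: prey: 0+0-0=0; pred: 31+0-15=16
Step 9: prey: 0+0-0=0; pred: 16+0-8=8
Step 10: prey: 0+0-0=0; pred: 8+0-4=4
Step 11: prey: 0+0-0=0; pred: 4+0-2=2
Step 12: prey: 0+0-0=0; pred: 2+0-1=1
Max prey = 54 at step 3

Answer: 54 3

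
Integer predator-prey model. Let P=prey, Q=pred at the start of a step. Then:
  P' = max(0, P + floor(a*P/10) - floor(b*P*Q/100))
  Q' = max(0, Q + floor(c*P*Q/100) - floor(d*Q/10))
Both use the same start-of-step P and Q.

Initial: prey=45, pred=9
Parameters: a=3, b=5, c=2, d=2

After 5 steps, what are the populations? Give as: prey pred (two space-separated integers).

Answer: 0 20

Derivation:
Step 1: prey: 45+13-20=38; pred: 9+8-1=16
Step 2: prey: 38+11-30=19; pred: 16+12-3=25
Step 3: prey: 19+5-23=1; pred: 25+9-5=29
Step 4: prey: 1+0-1=0; pred: 29+0-5=24
Step 5: prey: 0+0-0=0; pred: 24+0-4=20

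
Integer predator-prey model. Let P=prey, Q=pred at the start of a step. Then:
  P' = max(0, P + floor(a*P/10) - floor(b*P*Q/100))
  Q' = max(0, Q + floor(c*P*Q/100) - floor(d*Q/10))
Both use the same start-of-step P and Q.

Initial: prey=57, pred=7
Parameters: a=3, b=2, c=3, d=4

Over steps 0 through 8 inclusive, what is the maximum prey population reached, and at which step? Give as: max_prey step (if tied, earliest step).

Answer: 67 1

Derivation:
Step 1: prey: 57+17-7=67; pred: 7+11-2=16
Step 2: prey: 67+20-21=66; pred: 16+32-6=42
Step 3: prey: 66+19-55=30; pred: 42+83-16=109
Step 4: prey: 30+9-65=0; pred: 109+98-43=164
Step 5: prey: 0+0-0=0; pred: 164+0-65=99
Step 6: prey: 0+0-0=0; pred: 99+0-39=60
Step 7: prey: 0+0-0=0; pred: 60+0-24=36
Step 8: prey: 0+0-0=0; pred: 36+0-14=22
Max prey = 67 at step 1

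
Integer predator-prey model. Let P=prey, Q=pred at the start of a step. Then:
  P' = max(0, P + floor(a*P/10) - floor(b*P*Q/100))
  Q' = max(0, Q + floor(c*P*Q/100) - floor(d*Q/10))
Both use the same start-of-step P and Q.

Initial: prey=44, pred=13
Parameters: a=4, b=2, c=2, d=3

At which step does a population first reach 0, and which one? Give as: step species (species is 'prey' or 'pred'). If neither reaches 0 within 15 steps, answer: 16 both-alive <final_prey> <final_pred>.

Answer: 5 prey

Derivation:
Step 1: prey: 44+17-11=50; pred: 13+11-3=21
Step 2: prey: 50+20-21=49; pred: 21+21-6=36
Step 3: prey: 49+19-35=33; pred: 36+35-10=61
Step 4: prey: 33+13-40=6; pred: 61+40-18=83
Step 5: prey: 6+2-9=0; pred: 83+9-24=68
First extinction: prey at step 5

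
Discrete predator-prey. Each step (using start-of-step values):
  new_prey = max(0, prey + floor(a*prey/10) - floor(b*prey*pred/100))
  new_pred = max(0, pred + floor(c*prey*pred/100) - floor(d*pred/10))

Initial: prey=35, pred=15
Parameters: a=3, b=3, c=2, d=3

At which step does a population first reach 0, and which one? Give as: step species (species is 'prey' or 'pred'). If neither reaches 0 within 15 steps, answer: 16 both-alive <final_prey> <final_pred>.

Step 1: prey: 35+10-15=30; pred: 15+10-4=21
Step 2: prey: 30+9-18=21; pred: 21+12-6=27
Step 3: prey: 21+6-17=10; pred: 27+11-8=30
Step 4: prey: 10+3-9=4; pred: 30+6-9=27
Step 5: prey: 4+1-3=2; pred: 27+2-8=21
Step 6: prey: 2+0-1=1; pred: 21+0-6=15
Step 7: prey: 1+0-0=1; pred: 15+0-4=11
Step 8: prey: 1+0-0=1; pred: 11+0-3=8
Step 9: prey: 1+0-0=1; pred: 8+0-2=6
Step 10: prey: 1+0-0=1; pred: 6+0-1=5
Step 11: prey: 1+0-0=1; pred: 5+0-1=4
Step 12: prey: 1+0-0=1; pred: 4+0-1=3
Step 13: prey: 1+0-0=1; pred: 3+0-0=3
Steps 14-15: state stable at prey=1, pred=3 (no change)
No extinction within 15 steps

Answer: 16 both-alive 1 3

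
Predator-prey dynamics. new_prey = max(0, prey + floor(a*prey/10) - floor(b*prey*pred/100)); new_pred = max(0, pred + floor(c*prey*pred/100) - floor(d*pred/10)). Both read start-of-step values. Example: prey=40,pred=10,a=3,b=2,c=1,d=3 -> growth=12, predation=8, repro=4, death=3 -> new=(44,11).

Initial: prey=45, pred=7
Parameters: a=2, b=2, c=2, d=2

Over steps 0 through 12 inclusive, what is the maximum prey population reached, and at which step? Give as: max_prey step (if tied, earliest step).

Answer: 48 1

Derivation:
Step 1: prey: 45+9-6=48; pred: 7+6-1=12
Step 2: prey: 48+9-11=46; pred: 12+11-2=21
Step 3: prey: 46+9-19=36; pred: 21+19-4=36
Step 4: prey: 36+7-25=18; pred: 36+25-7=54
Step 5: prey: 18+3-19=2; pred: 54+19-10=63
Step 6: prey: 2+0-2=0; pred: 63+2-12=53
Step 7: prey: 0+0-0=0; pred: 53+0-10=43
Step 8: prey: 0+0-0=0; pred: 43+0-8=35
Step 9: prey: 0+0-0=0; pred: 35+0-7=28
Step 10: prey: 0+0-0=0; pred: 28+0-5=23
Step 11: prey: 0+0-0=0; pred: 23+0-4=19
Step 12: prey: 0+0-0=0; pred: 19+0-3=16
Max prey = 48 at step 1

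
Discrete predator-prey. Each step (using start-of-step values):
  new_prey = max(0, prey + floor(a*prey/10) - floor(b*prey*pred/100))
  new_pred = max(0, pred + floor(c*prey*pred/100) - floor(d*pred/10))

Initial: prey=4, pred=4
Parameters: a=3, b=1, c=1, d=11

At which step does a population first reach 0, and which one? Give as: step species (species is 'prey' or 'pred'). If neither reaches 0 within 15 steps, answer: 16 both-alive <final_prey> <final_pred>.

Step 1: prey: 4+1-0=5; pred: 4+0-4=0
First extinction: pred at step 1

Answer: 1 pred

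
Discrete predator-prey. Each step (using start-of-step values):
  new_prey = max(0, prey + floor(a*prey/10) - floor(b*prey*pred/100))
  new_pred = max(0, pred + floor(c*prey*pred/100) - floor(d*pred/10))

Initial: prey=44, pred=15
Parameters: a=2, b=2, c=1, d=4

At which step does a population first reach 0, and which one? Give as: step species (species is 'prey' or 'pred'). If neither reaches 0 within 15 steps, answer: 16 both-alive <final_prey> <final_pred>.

Answer: 16 both-alive 47 8

Derivation:
Step 1: prey: 44+8-13=39; pred: 15+6-6=15
Step 2: prey: 39+7-11=35; pred: 15+5-6=14
Step 3: prey: 35+7-9=33; pred: 14+4-5=13
Step 4: prey: 33+6-8=31; pred: 13+4-5=12
Step 5: prey: 31+6-7=30; pred: 12+3-4=11
Step 6: prey: 30+6-6=30; pred: 11+3-4=10
Step 7: prey: 30+6-6=30; pred: 10+3-4=9
Step 8: prey: 30+6-5=31; pred: 9+2-3=8
Step 9: prey: 31+6-4=33; pred: 8+2-3=7
Step 10: prey: 33+6-4=35; pred: 7+2-2=7
Step 11: prey: 35+7-4=38; pred: 7+2-2=7
Step 12: prey: 38+7-5=40; pred: 7+2-2=7
Step 13: prey: 40+8-5=43; pred: 7+2-2=7
Step 14: prey: 43+8-6=45; pred: 7+3-2=8
Step 15: prey: 45+9-7=47; pred: 8+3-3=8
No extinction within 15 steps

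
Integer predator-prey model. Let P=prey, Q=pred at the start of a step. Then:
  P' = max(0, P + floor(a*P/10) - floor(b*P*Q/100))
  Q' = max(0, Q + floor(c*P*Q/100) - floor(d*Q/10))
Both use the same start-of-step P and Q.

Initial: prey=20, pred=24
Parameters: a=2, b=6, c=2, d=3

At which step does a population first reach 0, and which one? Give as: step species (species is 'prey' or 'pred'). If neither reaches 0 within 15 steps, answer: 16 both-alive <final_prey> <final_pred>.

Answer: 1 prey

Derivation:
Step 1: prey: 20+4-28=0; pred: 24+9-7=26
First extinction: prey at step 1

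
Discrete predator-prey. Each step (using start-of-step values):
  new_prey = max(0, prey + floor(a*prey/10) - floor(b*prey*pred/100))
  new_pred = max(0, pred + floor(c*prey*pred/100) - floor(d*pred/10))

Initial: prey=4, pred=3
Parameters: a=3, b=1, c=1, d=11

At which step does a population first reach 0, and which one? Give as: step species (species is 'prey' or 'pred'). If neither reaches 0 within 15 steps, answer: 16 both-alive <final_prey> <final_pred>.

Step 1: prey: 4+1-0=5; pred: 3+0-3=0
First extinction: pred at step 1

Answer: 1 pred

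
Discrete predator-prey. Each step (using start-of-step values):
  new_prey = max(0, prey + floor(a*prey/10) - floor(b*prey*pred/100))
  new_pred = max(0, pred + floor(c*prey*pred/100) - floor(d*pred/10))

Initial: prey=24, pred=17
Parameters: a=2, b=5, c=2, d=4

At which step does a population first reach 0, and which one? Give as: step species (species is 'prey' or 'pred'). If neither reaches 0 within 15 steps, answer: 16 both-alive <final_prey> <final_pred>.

Answer: 16 both-alive 1 2

Derivation:
Step 1: prey: 24+4-20=8; pred: 17+8-6=19
Step 2: prey: 8+1-7=2; pred: 19+3-7=15
Step 3: prey: 2+0-1=1; pred: 15+0-6=9
Step 4: prey: 1+0-0=1; pred: 9+0-3=6
Step 5: prey: 1+0-0=1; pred: 6+0-2=4
Step 6: prey: 1+0-0=1; pred: 4+0-1=3
Step 7: prey: 1+0-0=1; pred: 3+0-1=2
Step 8: prey: 1+0-0=1; pred: 2+0-0=2
Steps 9-15: state stable at prey=1, pred=2 (no change)
No extinction within 15 steps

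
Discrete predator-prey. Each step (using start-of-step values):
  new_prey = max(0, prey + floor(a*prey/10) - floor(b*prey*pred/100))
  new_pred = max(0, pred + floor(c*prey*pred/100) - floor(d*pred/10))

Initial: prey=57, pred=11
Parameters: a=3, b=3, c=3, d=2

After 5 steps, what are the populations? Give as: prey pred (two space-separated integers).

Step 1: prey: 57+17-18=56; pred: 11+18-2=27
Step 2: prey: 56+16-45=27; pred: 27+45-5=67
Step 3: prey: 27+8-54=0; pred: 67+54-13=108
Step 4: prey: 0+0-0=0; pred: 108+0-21=87
Step 5: prey: 0+0-0=0; pred: 87+0-17=70

Answer: 0 70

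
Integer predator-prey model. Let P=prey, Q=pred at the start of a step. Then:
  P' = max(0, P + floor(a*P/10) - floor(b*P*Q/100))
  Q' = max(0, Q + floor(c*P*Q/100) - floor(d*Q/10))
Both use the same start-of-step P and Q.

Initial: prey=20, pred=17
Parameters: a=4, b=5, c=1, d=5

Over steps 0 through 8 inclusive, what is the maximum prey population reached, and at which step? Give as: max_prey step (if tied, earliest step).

Step 1: prey: 20+8-17=11; pred: 17+3-8=12
Step 2: prey: 11+4-6=9; pred: 12+1-6=7
Step 3: prey: 9+3-3=9; pred: 7+0-3=4
Step 4: prey: 9+3-1=11; pred: 4+0-2=2
Step 5: prey: 11+4-1=14; pred: 2+0-1=1
Step 6: prey: 14+5-0=19; pred: 1+0-0=1
Step 7: prey: 19+7-0=26; pred: 1+0-0=1
Step 8: prey: 26+10-1=35; pred: 1+0-0=1
Max prey = 35 at step 8

Answer: 35 8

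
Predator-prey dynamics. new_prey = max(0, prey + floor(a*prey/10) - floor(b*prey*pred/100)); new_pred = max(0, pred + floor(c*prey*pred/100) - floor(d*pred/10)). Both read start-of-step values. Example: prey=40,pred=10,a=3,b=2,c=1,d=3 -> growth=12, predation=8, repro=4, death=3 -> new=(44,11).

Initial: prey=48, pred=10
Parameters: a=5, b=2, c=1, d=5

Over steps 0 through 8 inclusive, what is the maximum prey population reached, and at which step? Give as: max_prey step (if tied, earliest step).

Step 1: prey: 48+24-9=63; pred: 10+4-5=9
Step 2: prey: 63+31-11=83; pred: 9+5-4=10
Step 3: prey: 83+41-16=108; pred: 10+8-5=13
Step 4: prey: 108+54-28=134; pred: 13+14-6=21
Step 5: prey: 134+67-56=145; pred: 21+28-10=39
Step 6: prey: 145+72-113=104; pred: 39+56-19=76
Step 7: prey: 104+52-158=0; pred: 76+79-38=117
Step 8: prey: 0+0-0=0; pred: 117+0-58=59
Max prey = 145 at step 5

Answer: 145 5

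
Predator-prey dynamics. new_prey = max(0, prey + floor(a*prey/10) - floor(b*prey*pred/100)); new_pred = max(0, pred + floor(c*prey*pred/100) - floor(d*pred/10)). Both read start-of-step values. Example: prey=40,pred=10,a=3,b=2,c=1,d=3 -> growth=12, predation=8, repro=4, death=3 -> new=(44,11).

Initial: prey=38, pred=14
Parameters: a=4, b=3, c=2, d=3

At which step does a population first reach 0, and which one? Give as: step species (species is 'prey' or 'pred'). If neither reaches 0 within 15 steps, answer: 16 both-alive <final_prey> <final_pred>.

Step 1: prey: 38+15-15=38; pred: 14+10-4=20
Step 2: prey: 38+15-22=31; pred: 20+15-6=29
Step 3: prey: 31+12-26=17; pred: 29+17-8=38
Step 4: prey: 17+6-19=4; pred: 38+12-11=39
Step 5: prey: 4+1-4=1; pred: 39+3-11=31
Step 6: prey: 1+0-0=1; pred: 31+0-9=22
Step 7: prey: 1+0-0=1; pred: 22+0-6=16
Step 8: prey: 1+0-0=1; pred: 16+0-4=12
Step 9: prey: 1+0-0=1; pred: 12+0-3=9
Step 10: prey: 1+0-0=1; pred: 9+0-2=7
Step 11: prey: 1+0-0=1; pred: 7+0-2=5
Step 12: prey: 1+0-0=1; pred: 5+0-1=4
Step 13: prey: 1+0-0=1; pred: 4+0-1=3
Step 14: prey: 1+0-0=1; pred: 3+0-0=3
Steps 15-15: state stable at prey=1, pred=3 (no change)
No extinction within 15 steps

Answer: 16 both-alive 1 3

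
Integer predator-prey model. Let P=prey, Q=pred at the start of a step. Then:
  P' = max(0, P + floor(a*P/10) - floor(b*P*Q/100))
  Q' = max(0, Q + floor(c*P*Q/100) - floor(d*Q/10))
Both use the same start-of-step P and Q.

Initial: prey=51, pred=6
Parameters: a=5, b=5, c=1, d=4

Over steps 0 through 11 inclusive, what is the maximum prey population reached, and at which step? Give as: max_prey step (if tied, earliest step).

Step 1: prey: 51+25-15=61; pred: 6+3-2=7
Step 2: prey: 61+30-21=70; pred: 7+4-2=9
Step 3: prey: 70+35-31=74; pred: 9+6-3=12
Step 4: prey: 74+37-44=67; pred: 12+8-4=16
Step 5: prey: 67+33-53=47; pred: 16+10-6=20
Step 6: prey: 47+23-47=23; pred: 20+9-8=21
Step 7: prey: 23+11-24=10; pred: 21+4-8=17
Step 8: prey: 10+5-8=7; pred: 17+1-6=12
Step 9: prey: 7+3-4=6; pred: 12+0-4=8
Step 10: prey: 6+3-2=7; pred: 8+0-3=5
Step 11: prey: 7+3-1=9; pred: 5+0-2=3
Max prey = 74 at step 3

Answer: 74 3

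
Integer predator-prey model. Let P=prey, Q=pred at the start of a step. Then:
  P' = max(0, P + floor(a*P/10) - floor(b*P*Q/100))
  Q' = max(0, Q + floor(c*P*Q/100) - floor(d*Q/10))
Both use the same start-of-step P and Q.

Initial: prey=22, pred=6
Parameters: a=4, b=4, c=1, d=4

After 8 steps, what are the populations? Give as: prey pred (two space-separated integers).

Step 1: prey: 22+8-5=25; pred: 6+1-2=5
Step 2: prey: 25+10-5=30; pred: 5+1-2=4
Step 3: prey: 30+12-4=38; pred: 4+1-1=4
Step 4: prey: 38+15-6=47; pred: 4+1-1=4
Step 5: prey: 47+18-7=58; pred: 4+1-1=4
Step 6: prey: 58+23-9=72; pred: 4+2-1=5
Step 7: prey: 72+28-14=86; pred: 5+3-2=6
Step 8: prey: 86+34-20=100; pred: 6+5-2=9

Answer: 100 9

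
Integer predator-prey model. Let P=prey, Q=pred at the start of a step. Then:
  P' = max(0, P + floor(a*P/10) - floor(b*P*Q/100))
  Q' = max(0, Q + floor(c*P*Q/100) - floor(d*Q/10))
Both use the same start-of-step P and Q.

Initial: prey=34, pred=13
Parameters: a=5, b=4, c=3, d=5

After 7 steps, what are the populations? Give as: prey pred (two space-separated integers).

Answer: 0 4

Derivation:
Step 1: prey: 34+17-17=34; pred: 13+13-6=20
Step 2: prey: 34+17-27=24; pred: 20+20-10=30
Step 3: prey: 24+12-28=8; pred: 30+21-15=36
Step 4: prey: 8+4-11=1; pred: 36+8-18=26
Step 5: prey: 1+0-1=0; pred: 26+0-13=13
Step 6: prey: 0+0-0=0; pred: 13+0-6=7
Step 7: prey: 0+0-0=0; pred: 7+0-3=4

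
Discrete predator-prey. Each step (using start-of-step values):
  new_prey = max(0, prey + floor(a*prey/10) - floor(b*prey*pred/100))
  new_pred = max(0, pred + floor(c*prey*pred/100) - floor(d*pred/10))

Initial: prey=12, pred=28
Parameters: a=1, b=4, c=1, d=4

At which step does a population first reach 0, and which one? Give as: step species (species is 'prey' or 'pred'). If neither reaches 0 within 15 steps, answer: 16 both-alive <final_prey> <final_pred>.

Step 1: prey: 12+1-13=0; pred: 28+3-11=20
First extinction: prey at step 1

Answer: 1 prey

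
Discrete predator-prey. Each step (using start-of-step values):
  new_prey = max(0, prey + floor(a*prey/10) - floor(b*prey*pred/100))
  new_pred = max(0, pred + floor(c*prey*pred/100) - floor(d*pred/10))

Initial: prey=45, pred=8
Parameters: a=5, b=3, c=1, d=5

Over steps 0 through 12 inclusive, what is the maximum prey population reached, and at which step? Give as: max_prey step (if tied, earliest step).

Step 1: prey: 45+22-10=57; pred: 8+3-4=7
Step 2: prey: 57+28-11=74; pred: 7+3-3=7
Step 3: prey: 74+37-15=96; pred: 7+5-3=9
Step 4: prey: 96+48-25=119; pred: 9+8-4=13
Step 5: prey: 119+59-46=132; pred: 13+15-6=22
Step 6: prey: 132+66-87=111; pred: 22+29-11=40
Step 7: prey: 111+55-133=33; pred: 40+44-20=64
Step 8: prey: 33+16-63=0; pred: 64+21-32=53
Step 9: prey: 0+0-0=0; pred: 53+0-26=27
Step 10: prey: 0+0-0=0; pred: 27+0-13=14
Step 11: prey: 0+0-0=0; pred: 14+0-7=7
Step 12: prey: 0+0-0=0; pred: 7+0-3=4
Max prey = 132 at step 5

Answer: 132 5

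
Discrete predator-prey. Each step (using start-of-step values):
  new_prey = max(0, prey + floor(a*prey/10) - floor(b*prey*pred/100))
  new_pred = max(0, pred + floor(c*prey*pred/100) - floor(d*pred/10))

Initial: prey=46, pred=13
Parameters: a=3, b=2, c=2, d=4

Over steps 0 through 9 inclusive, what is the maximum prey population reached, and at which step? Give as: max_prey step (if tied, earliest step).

Answer: 48 1

Derivation:
Step 1: prey: 46+13-11=48; pred: 13+11-5=19
Step 2: prey: 48+14-18=44; pred: 19+18-7=30
Step 3: prey: 44+13-26=31; pred: 30+26-12=44
Step 4: prey: 31+9-27=13; pred: 44+27-17=54
Step 5: prey: 13+3-14=2; pred: 54+14-21=47
Step 6: prey: 2+0-1=1; pred: 47+1-18=30
Step 7: prey: 1+0-0=1; pred: 30+0-12=18
Step 8: prey: 1+0-0=1; pred: 18+0-7=11
Step 9: prey: 1+0-0=1; pred: 11+0-4=7
Max prey = 48 at step 1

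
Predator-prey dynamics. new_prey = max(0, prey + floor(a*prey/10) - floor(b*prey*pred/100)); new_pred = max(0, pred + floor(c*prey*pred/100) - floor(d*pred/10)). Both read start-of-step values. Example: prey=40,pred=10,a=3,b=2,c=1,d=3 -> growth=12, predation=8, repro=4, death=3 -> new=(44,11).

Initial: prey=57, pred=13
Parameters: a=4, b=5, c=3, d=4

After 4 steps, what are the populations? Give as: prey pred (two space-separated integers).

Answer: 0 20

Derivation:
Step 1: prey: 57+22-37=42; pred: 13+22-5=30
Step 2: prey: 42+16-63=0; pred: 30+37-12=55
Step 3: prey: 0+0-0=0; pred: 55+0-22=33
Step 4: prey: 0+0-0=0; pred: 33+0-13=20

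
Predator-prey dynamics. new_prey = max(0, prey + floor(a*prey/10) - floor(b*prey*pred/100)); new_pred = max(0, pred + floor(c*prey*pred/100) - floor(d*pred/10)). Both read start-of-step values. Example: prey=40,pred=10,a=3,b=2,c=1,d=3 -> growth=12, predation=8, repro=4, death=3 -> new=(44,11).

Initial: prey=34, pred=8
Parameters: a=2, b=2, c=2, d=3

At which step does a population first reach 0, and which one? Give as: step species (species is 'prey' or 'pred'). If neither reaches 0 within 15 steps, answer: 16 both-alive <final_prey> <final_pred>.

Answer: 16 both-alive 2 3

Derivation:
Step 1: prey: 34+6-5=35; pred: 8+5-2=11
Step 2: prey: 35+7-7=35; pred: 11+7-3=15
Step 3: prey: 35+7-10=32; pred: 15+10-4=21
Step 4: prey: 32+6-13=25; pred: 21+13-6=28
Step 5: prey: 25+5-14=16; pred: 28+14-8=34
Step 6: prey: 16+3-10=9; pred: 34+10-10=34
Step 7: prey: 9+1-6=4; pred: 34+6-10=30
Step 8: prey: 4+0-2=2; pred: 30+2-9=23
Step 9: prey: 2+0-0=2; pred: 23+0-6=17
Step 10: prey: 2+0-0=2; pred: 17+0-5=12
Step 11: prey: 2+0-0=2; pred: 12+0-3=9
Step 12: prey: 2+0-0=2; pred: 9+0-2=7
Step 13: prey: 2+0-0=2; pred: 7+0-2=5
Step 14: prey: 2+0-0=2; pred: 5+0-1=4
Step 15: prey: 2+0-0=2; pred: 4+0-1=3
No extinction within 15 steps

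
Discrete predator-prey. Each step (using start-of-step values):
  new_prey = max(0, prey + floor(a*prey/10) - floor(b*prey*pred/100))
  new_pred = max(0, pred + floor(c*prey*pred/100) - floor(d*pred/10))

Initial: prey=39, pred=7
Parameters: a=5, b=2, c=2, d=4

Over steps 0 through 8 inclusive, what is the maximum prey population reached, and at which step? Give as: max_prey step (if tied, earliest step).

Answer: 81 3

Derivation:
Step 1: prey: 39+19-5=53; pred: 7+5-2=10
Step 2: prey: 53+26-10=69; pred: 10+10-4=16
Step 3: prey: 69+34-22=81; pred: 16+22-6=32
Step 4: prey: 81+40-51=70; pred: 32+51-12=71
Step 5: prey: 70+35-99=6; pred: 71+99-28=142
Step 6: prey: 6+3-17=0; pred: 142+17-56=103
Step 7: prey: 0+0-0=0; pred: 103+0-41=62
Step 8: prey: 0+0-0=0; pred: 62+0-24=38
Max prey = 81 at step 3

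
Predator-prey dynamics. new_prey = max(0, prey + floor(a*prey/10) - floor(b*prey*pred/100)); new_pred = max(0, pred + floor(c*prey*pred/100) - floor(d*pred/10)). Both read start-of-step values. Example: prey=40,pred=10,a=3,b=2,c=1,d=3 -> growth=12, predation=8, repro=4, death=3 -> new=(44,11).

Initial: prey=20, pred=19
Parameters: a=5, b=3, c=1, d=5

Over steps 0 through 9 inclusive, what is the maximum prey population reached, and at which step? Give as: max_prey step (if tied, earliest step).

Step 1: prey: 20+10-11=19; pred: 19+3-9=13
Step 2: prey: 19+9-7=21; pred: 13+2-6=9
Step 3: prey: 21+10-5=26; pred: 9+1-4=6
Step 4: prey: 26+13-4=35; pred: 6+1-3=4
Step 5: prey: 35+17-4=48; pred: 4+1-2=3
Step 6: prey: 48+24-4=68; pred: 3+1-1=3
Step 7: prey: 68+34-6=96; pred: 3+2-1=4
Step 8: prey: 96+48-11=133; pred: 4+3-2=5
Step 9: prey: 133+66-19=180; pred: 5+6-2=9
Max prey = 180 at step 9

Answer: 180 9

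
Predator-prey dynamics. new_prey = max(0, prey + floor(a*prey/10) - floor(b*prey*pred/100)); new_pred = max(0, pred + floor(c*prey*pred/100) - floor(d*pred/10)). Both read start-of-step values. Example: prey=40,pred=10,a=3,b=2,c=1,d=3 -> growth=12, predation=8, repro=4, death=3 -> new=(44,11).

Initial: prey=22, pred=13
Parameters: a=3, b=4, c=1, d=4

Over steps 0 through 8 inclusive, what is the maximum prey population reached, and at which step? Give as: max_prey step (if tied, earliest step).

Answer: 37 8

Derivation:
Step 1: prey: 22+6-11=17; pred: 13+2-5=10
Step 2: prey: 17+5-6=16; pred: 10+1-4=7
Step 3: prey: 16+4-4=16; pred: 7+1-2=6
Step 4: prey: 16+4-3=17; pred: 6+0-2=4
Step 5: prey: 17+5-2=20; pred: 4+0-1=3
Step 6: prey: 20+6-2=24; pred: 3+0-1=2
Step 7: prey: 24+7-1=30; pred: 2+0-0=2
Step 8: prey: 30+9-2=37; pred: 2+0-0=2
Max prey = 37 at step 8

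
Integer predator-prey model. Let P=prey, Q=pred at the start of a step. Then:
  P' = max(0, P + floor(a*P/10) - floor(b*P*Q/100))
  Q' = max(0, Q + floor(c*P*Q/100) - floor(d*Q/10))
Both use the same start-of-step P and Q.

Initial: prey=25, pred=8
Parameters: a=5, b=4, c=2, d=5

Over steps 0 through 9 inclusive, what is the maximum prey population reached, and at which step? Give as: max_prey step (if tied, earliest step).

Step 1: prey: 25+12-8=29; pred: 8+4-4=8
Step 2: prey: 29+14-9=34; pred: 8+4-4=8
Step 3: prey: 34+17-10=41; pred: 8+5-4=9
Step 4: prey: 41+20-14=47; pred: 9+7-4=12
Step 5: prey: 47+23-22=48; pred: 12+11-6=17
Step 6: prey: 48+24-32=40; pred: 17+16-8=25
Step 7: prey: 40+20-40=20; pred: 25+20-12=33
Step 8: prey: 20+10-26=4; pred: 33+13-16=30
Step 9: prey: 4+2-4=2; pred: 30+2-15=17
Max prey = 48 at step 5

Answer: 48 5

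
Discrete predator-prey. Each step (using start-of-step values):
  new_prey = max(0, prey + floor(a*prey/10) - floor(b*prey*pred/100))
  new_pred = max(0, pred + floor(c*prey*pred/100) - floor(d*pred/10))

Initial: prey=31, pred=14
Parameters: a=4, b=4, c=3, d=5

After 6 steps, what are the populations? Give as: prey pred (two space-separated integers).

Answer: 1 5

Derivation:
Step 1: prey: 31+12-17=26; pred: 14+13-7=20
Step 2: prey: 26+10-20=16; pred: 20+15-10=25
Step 3: prey: 16+6-16=6; pred: 25+12-12=25
Step 4: prey: 6+2-6=2; pred: 25+4-12=17
Step 5: prey: 2+0-1=1; pred: 17+1-8=10
Step 6: prey: 1+0-0=1; pred: 10+0-5=5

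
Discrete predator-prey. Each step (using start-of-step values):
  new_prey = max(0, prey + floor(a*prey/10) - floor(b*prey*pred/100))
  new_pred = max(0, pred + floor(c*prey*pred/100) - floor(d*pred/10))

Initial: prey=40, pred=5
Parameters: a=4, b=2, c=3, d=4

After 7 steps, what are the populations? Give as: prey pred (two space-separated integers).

Answer: 0 63

Derivation:
Step 1: prey: 40+16-4=52; pred: 5+6-2=9
Step 2: prey: 52+20-9=63; pred: 9+14-3=20
Step 3: prey: 63+25-25=63; pred: 20+37-8=49
Step 4: prey: 63+25-61=27; pred: 49+92-19=122
Step 5: prey: 27+10-65=0; pred: 122+98-48=172
Step 6: prey: 0+0-0=0; pred: 172+0-68=104
Step 7: prey: 0+0-0=0; pred: 104+0-41=63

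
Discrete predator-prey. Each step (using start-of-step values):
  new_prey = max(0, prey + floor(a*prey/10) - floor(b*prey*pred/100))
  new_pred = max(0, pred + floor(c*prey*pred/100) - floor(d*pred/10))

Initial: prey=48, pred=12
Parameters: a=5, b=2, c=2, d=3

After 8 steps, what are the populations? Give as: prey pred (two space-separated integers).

Step 1: prey: 48+24-11=61; pred: 12+11-3=20
Step 2: prey: 61+30-24=67; pred: 20+24-6=38
Step 3: prey: 67+33-50=50; pred: 38+50-11=77
Step 4: prey: 50+25-77=0; pred: 77+77-23=131
Step 5: prey: 0+0-0=0; pred: 131+0-39=92
Step 6: prey: 0+0-0=0; pred: 92+0-27=65
Step 7: prey: 0+0-0=0; pred: 65+0-19=46
Step 8: prey: 0+0-0=0; pred: 46+0-13=33

Answer: 0 33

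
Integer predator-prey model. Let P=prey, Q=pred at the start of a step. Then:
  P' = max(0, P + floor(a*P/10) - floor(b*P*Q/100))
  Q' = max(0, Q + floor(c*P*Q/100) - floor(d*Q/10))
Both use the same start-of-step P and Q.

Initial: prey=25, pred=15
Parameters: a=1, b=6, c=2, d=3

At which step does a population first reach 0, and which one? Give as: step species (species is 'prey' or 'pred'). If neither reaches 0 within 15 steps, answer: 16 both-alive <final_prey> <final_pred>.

Answer: 2 prey

Derivation:
Step 1: prey: 25+2-22=5; pred: 15+7-4=18
Step 2: prey: 5+0-5=0; pred: 18+1-5=14
First extinction: prey at step 2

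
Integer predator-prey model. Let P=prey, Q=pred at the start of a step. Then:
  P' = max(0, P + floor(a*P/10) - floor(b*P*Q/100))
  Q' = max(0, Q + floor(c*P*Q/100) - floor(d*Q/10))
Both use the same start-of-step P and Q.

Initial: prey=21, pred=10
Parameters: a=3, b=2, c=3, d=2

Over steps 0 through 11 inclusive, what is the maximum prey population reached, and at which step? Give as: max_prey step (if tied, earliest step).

Answer: 23 1

Derivation:
Step 1: prey: 21+6-4=23; pred: 10+6-2=14
Step 2: prey: 23+6-6=23; pred: 14+9-2=21
Step 3: prey: 23+6-9=20; pred: 21+14-4=31
Step 4: prey: 20+6-12=14; pred: 31+18-6=43
Step 5: prey: 14+4-12=6; pred: 43+18-8=53
Step 6: prey: 6+1-6=1; pred: 53+9-10=52
Step 7: prey: 1+0-1=0; pred: 52+1-10=43
Step 8: prey: 0+0-0=0; pred: 43+0-8=35
Step 9: prey: 0+0-0=0; pred: 35+0-7=28
Step 10: prey: 0+0-0=0; pred: 28+0-5=23
Step 11: prey: 0+0-0=0; pred: 23+0-4=19
Max prey = 23 at step 1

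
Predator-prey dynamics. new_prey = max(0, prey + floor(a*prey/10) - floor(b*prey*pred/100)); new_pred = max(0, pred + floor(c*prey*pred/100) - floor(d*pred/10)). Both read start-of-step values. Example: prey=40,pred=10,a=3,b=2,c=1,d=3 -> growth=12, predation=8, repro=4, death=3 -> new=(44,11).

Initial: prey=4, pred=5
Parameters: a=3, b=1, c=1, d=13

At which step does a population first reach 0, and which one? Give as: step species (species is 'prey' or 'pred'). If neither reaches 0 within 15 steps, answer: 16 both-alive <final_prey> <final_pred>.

Answer: 1 pred

Derivation:
Step 1: prey: 4+1-0=5; pred: 5+0-6=0
First extinction: pred at step 1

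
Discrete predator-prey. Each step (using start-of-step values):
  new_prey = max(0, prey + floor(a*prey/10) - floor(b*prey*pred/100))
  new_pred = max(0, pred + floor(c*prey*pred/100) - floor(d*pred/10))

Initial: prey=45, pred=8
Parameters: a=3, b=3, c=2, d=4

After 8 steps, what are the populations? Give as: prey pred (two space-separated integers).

Step 1: prey: 45+13-10=48; pred: 8+7-3=12
Step 2: prey: 48+14-17=45; pred: 12+11-4=19
Step 3: prey: 45+13-25=33; pred: 19+17-7=29
Step 4: prey: 33+9-28=14; pred: 29+19-11=37
Step 5: prey: 14+4-15=3; pred: 37+10-14=33
Step 6: prey: 3+0-2=1; pred: 33+1-13=21
Step 7: prey: 1+0-0=1; pred: 21+0-8=13
Step 8: prey: 1+0-0=1; pred: 13+0-5=8

Answer: 1 8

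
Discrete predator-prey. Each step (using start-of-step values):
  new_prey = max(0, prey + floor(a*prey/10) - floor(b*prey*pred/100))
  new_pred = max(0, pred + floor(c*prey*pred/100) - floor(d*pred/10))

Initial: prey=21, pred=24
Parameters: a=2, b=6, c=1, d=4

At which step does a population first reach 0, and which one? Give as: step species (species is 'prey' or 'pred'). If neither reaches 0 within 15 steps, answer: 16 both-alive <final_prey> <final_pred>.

Step 1: prey: 21+4-30=0; pred: 24+5-9=20
First extinction: prey at step 1

Answer: 1 prey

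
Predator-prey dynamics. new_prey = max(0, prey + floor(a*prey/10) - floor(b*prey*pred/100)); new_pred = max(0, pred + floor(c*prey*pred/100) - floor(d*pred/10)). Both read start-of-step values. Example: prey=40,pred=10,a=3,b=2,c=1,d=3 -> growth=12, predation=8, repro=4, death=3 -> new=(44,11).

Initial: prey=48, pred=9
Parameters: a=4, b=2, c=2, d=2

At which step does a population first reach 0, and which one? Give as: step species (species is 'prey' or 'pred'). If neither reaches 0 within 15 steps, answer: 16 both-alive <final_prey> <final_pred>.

Step 1: prey: 48+19-8=59; pred: 9+8-1=16
Step 2: prey: 59+23-18=64; pred: 16+18-3=31
Step 3: prey: 64+25-39=50; pred: 31+39-6=64
Step 4: prey: 50+20-64=6; pred: 64+64-12=116
Step 5: prey: 6+2-13=0; pred: 116+13-23=106
First extinction: prey at step 5

Answer: 5 prey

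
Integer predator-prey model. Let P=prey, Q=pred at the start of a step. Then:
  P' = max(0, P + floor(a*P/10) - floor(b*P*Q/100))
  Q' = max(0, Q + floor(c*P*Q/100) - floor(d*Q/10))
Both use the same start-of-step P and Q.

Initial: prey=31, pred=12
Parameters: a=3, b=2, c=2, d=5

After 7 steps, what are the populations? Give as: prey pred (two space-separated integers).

Step 1: prey: 31+9-7=33; pred: 12+7-6=13
Step 2: prey: 33+9-8=34; pred: 13+8-6=15
Step 3: prey: 34+10-10=34; pred: 15+10-7=18
Step 4: prey: 34+10-12=32; pred: 18+12-9=21
Step 5: prey: 32+9-13=28; pred: 21+13-10=24
Step 6: prey: 28+8-13=23; pred: 24+13-12=25
Step 7: prey: 23+6-11=18; pred: 25+11-12=24

Answer: 18 24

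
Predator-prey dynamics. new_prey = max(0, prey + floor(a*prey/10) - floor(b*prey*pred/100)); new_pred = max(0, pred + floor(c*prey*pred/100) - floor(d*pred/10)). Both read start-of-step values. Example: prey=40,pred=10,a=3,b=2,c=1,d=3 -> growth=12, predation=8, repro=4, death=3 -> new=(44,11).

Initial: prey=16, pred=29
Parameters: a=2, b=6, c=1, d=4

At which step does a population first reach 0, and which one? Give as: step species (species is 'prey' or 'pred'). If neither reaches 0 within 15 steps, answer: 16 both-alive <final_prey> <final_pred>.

Answer: 1 prey

Derivation:
Step 1: prey: 16+3-27=0; pred: 29+4-11=22
First extinction: prey at step 1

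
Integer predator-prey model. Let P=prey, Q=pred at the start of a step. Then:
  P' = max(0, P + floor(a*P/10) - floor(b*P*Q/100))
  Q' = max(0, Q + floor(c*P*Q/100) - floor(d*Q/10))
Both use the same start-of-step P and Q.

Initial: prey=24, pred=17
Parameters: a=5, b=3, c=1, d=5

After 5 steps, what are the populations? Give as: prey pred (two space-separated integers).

Answer: 56 5

Derivation:
Step 1: prey: 24+12-12=24; pred: 17+4-8=13
Step 2: prey: 24+12-9=27; pred: 13+3-6=10
Step 3: prey: 27+13-8=32; pred: 10+2-5=7
Step 4: prey: 32+16-6=42; pred: 7+2-3=6
Step 5: prey: 42+21-7=56; pred: 6+2-3=5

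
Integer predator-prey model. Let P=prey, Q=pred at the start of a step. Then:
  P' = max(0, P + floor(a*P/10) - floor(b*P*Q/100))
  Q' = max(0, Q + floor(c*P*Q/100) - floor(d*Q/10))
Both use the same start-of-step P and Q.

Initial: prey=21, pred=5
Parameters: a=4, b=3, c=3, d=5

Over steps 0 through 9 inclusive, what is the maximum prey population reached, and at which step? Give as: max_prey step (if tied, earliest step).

Step 1: prey: 21+8-3=26; pred: 5+3-2=6
Step 2: prey: 26+10-4=32; pred: 6+4-3=7
Step 3: prey: 32+12-6=38; pred: 7+6-3=10
Step 4: prey: 38+15-11=42; pred: 10+11-5=16
Step 5: prey: 42+16-20=38; pred: 16+20-8=28
Step 6: prey: 38+15-31=22; pred: 28+31-14=45
Step 7: prey: 22+8-29=1; pred: 45+29-22=52
Step 8: prey: 1+0-1=0; pred: 52+1-26=27
Step 9: prey: 0+0-0=0; pred: 27+0-13=14
Max prey = 42 at step 4

Answer: 42 4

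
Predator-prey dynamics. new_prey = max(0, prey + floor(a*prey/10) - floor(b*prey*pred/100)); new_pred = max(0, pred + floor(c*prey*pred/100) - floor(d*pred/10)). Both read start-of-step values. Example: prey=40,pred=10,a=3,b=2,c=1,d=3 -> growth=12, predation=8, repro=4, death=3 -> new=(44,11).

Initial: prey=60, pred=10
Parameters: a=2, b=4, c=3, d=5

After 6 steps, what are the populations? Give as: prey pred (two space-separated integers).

Answer: 0 5

Derivation:
Step 1: prey: 60+12-24=48; pred: 10+18-5=23
Step 2: prey: 48+9-44=13; pred: 23+33-11=45
Step 3: prey: 13+2-23=0; pred: 45+17-22=40
Step 4: prey: 0+0-0=0; pred: 40+0-20=20
Step 5: prey: 0+0-0=0; pred: 20+0-10=10
Step 6: prey: 0+0-0=0; pred: 10+0-5=5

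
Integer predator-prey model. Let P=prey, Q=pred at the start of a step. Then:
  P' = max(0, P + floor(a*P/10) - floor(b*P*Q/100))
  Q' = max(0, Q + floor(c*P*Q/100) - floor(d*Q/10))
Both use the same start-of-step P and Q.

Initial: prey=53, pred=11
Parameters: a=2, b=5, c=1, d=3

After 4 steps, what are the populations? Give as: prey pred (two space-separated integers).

Step 1: prey: 53+10-29=34; pred: 11+5-3=13
Step 2: prey: 34+6-22=18; pred: 13+4-3=14
Step 3: prey: 18+3-12=9; pred: 14+2-4=12
Step 4: prey: 9+1-5=5; pred: 12+1-3=10

Answer: 5 10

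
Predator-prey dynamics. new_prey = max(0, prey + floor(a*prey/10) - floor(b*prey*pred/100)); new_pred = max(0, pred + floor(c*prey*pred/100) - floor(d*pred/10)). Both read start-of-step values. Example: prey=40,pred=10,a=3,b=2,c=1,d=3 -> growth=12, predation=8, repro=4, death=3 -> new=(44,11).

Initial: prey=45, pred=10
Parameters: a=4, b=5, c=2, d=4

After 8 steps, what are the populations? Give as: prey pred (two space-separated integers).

Step 1: prey: 45+18-22=41; pred: 10+9-4=15
Step 2: prey: 41+16-30=27; pred: 15+12-6=21
Step 3: prey: 27+10-28=9; pred: 21+11-8=24
Step 4: prey: 9+3-10=2; pred: 24+4-9=19
Step 5: prey: 2+0-1=1; pred: 19+0-7=12
Step 6: prey: 1+0-0=1; pred: 12+0-4=8
Step 7: prey: 1+0-0=1; pred: 8+0-3=5
Step 8: prey: 1+0-0=1; pred: 5+0-2=3

Answer: 1 3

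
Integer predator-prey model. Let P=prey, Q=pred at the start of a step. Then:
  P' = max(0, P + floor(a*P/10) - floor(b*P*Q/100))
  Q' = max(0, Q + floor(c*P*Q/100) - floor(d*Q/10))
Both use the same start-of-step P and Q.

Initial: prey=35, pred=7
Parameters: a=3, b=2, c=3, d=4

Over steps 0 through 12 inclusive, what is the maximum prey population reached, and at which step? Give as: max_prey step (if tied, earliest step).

Answer: 44 2

Derivation:
Step 1: prey: 35+10-4=41; pred: 7+7-2=12
Step 2: prey: 41+12-9=44; pred: 12+14-4=22
Step 3: prey: 44+13-19=38; pred: 22+29-8=43
Step 4: prey: 38+11-32=17; pred: 43+49-17=75
Step 5: prey: 17+5-25=0; pred: 75+38-30=83
Step 6: prey: 0+0-0=0; pred: 83+0-33=50
Step 7: prey: 0+0-0=0; pred: 50+0-20=30
Step 8: prey: 0+0-0=0; pred: 30+0-12=18
Step 9: prey: 0+0-0=0; pred: 18+0-7=11
Step 10: prey: 0+0-0=0; pred: 11+0-4=7
Step 11: prey: 0+0-0=0; pred: 7+0-2=5
Step 12: prey: 0+0-0=0; pred: 5+0-2=3
Max prey = 44 at step 2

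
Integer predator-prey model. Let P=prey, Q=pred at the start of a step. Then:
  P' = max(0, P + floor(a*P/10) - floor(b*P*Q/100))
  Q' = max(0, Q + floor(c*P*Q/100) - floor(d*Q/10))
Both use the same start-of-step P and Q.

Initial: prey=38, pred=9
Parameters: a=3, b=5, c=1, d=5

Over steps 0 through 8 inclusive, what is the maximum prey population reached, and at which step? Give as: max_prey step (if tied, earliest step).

Step 1: prey: 38+11-17=32; pred: 9+3-4=8
Step 2: prey: 32+9-12=29; pred: 8+2-4=6
Step 3: prey: 29+8-8=29; pred: 6+1-3=4
Step 4: prey: 29+8-5=32; pred: 4+1-2=3
Step 5: prey: 32+9-4=37; pred: 3+0-1=2
Step 6: prey: 37+11-3=45; pred: 2+0-1=1
Step 7: prey: 45+13-2=56; pred: 1+0-0=1
Step 8: prey: 56+16-2=70; pred: 1+0-0=1
Max prey = 70 at step 8

Answer: 70 8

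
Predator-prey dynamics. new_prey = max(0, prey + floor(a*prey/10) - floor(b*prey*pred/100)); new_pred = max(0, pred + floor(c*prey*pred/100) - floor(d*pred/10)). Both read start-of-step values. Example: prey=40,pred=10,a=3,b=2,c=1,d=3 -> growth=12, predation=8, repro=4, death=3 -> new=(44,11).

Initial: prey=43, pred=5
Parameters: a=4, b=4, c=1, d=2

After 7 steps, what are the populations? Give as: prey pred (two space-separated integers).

Step 1: prey: 43+17-8=52; pred: 5+2-1=6
Step 2: prey: 52+20-12=60; pred: 6+3-1=8
Step 3: prey: 60+24-19=65; pred: 8+4-1=11
Step 4: prey: 65+26-28=63; pred: 11+7-2=16
Step 5: prey: 63+25-40=48; pred: 16+10-3=23
Step 6: prey: 48+19-44=23; pred: 23+11-4=30
Step 7: prey: 23+9-27=5; pred: 30+6-6=30

Answer: 5 30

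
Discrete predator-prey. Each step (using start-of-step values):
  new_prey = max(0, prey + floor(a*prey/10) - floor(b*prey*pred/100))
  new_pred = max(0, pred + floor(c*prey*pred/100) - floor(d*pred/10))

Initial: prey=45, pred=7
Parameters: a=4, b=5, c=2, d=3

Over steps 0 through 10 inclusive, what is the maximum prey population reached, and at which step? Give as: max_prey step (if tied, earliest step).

Step 1: prey: 45+18-15=48; pred: 7+6-2=11
Step 2: prey: 48+19-26=41; pred: 11+10-3=18
Step 3: prey: 41+16-36=21; pred: 18+14-5=27
Step 4: prey: 21+8-28=1; pred: 27+11-8=30
Step 5: prey: 1+0-1=0; pred: 30+0-9=21
Step 6: prey: 0+0-0=0; pred: 21+0-6=15
Step 7: prey: 0+0-0=0; pred: 15+0-4=11
Step 8: prey: 0+0-0=0; pred: 11+0-3=8
Step 9: prey: 0+0-0=0; pred: 8+0-2=6
Step 10: prey: 0+0-0=0; pred: 6+0-1=5
Max prey = 48 at step 1

Answer: 48 1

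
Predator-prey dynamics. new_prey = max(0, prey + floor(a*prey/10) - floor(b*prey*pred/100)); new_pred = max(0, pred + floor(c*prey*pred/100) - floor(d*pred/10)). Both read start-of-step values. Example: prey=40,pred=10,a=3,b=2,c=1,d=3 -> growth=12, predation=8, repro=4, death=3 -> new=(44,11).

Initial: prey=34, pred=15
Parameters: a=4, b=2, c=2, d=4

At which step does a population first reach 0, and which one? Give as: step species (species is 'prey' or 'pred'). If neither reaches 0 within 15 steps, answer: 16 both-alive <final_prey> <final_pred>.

Step 1: prey: 34+13-10=37; pred: 15+10-6=19
Step 2: prey: 37+14-14=37; pred: 19+14-7=26
Step 3: prey: 37+14-19=32; pred: 26+19-10=35
Step 4: prey: 32+12-22=22; pred: 35+22-14=43
Step 5: prey: 22+8-18=12; pred: 43+18-17=44
Step 6: prey: 12+4-10=6; pred: 44+10-17=37
Step 7: prey: 6+2-4=4; pred: 37+4-14=27
Step 8: prey: 4+1-2=3; pred: 27+2-10=19
Step 9: prey: 3+1-1=3; pred: 19+1-7=13
Step 10: prey: 3+1-0=4; pred: 13+0-5=8
Step 11: prey: 4+1-0=5; pred: 8+0-3=5
Step 12: prey: 5+2-0=7; pred: 5+0-2=3
Step 13: prey: 7+2-0=9; pred: 3+0-1=2
Step 14: prey: 9+3-0=12; pred: 2+0-0=2
Step 15: prey: 12+4-0=16; pred: 2+0-0=2
No extinction within 15 steps

Answer: 16 both-alive 16 2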